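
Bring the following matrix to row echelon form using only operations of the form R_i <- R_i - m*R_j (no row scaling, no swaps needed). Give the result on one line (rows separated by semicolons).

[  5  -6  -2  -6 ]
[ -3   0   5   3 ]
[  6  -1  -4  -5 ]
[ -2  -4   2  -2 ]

REF = [5 -6 -2 -6; 0 -18/5 19/5 -3/5; 0 0 89/18 7/6; 0 0 0 -180/89]

Forward elimination:
R2 <- R2 - (-3/5)*R1:  [     0  -18/5   19/5   -3/5 ]
R3 <- R3 - (6/5)*R1:  [    0  31/5  -8/5  11/5 ]
R4 <- R4 - (-2/5)*R1:  [     0  -32/5    6/5  -22/5 ]
R3 <- R3 - (-31/18)*R2:  [     0      0  89/18    7/6 ]
R4 <- R4 - (16/9)*R2:  [     0      0  -50/9  -10/3 ]
R4 <- R4 - (-100/89)*R3:  [       0        0        0  -180/89 ]
Row echelon form:
[ 5     -6     -2       -6 ]
[ 0  -18/5   19/5     -3/5 ]
[ 0      0  89/18      7/6 ]
[ 0      0      0  -180/89 ]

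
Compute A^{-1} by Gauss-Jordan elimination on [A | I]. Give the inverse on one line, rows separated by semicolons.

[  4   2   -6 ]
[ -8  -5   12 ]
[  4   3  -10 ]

Gauss-Jordan on [A | I]:
R1 <- (1/4)*R1:  [    1   1/2  -3/2  |   1/4     0     0 ]
R2 <- R2 - (-8)*R1:  [  0  -1   0  |   2   1   0 ]
R3 <- R3 - (4)*R1:  [  0   1  -4  |  -1   0   1 ]
R2 <- (1/-1)*R2:  [  0   1   0  |  -2  -1   0 ]
R1 <- R1 - (1/2)*R2:  [    1     0  -3/2  |   5/4   1/2     0 ]
R3 <- R3 - (1)*R2:  [  0   0  -4  |   1   1   1 ]
R3 <- (1/-4)*R3:  [    0     0     1  |  -1/4  -1/4  -1/4 ]
R1 <- R1 - (-3/2)*R3:  [    1     0     0  |   7/8   1/8  -3/8 ]
Right block of [I | A^{-1}] is the inverse:
[  7/8   1/8  -3/8 ]
[   -2    -1     0 ]
[ -1/4  -1/4  -1/4 ]

inverse = [7/8 1/8 -3/8; -2 -1 0; -1/4 -1/4 -1/4]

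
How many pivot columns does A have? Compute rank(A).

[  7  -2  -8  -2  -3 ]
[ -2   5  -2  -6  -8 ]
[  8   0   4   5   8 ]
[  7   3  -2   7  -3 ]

Row reduction:
R2 <- R2 - (-2/7)*R1:  [     0   31/7  -30/7  -46/7  -62/7 ]
R3 <- R3 - (8/7)*R1:  [    0  16/7  92/7  51/7  80/7 ]
R4 <- R4 - (1)*R1:  [ 0  5  6  9  0 ]
R3 <- R3 - (16/31)*R2:  [      0       0  476/31  331/31      16 ]
R4 <- R4 - (35/31)*R2:  [      0       0  336/31  509/31      10 ]
R4 <- R4 - (12/17)*R3:  [      0       0       0  151/17  -22/17 ]
Row echelon form:
[ 7    -2      -8      -2      -3 ]
[ 0  31/7   -30/7   -46/7   -62/7 ]
[ 0     0  476/31  331/31      16 ]
[ 0     0       0  151/17  -22/17 ]
Nonzero rows / pivot columns: 4

rank(A) = 4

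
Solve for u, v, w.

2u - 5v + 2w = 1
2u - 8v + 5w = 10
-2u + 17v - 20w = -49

(-4, -1, 2)

Forward elimination on [A|b]:
R2 <- R2 - (1)*R1:  [  0  -3   3   9 ]
R3 <- R3 - (-1)*R1:  [   0   12  -18  -48 ]
R3 <- R3 - (-4)*R2:  [   0    0   -6  -12 ]
Row echelon form:
[ 2  -5   2  |    1 ]
[ 0  -3   3  |    9 ]
[ 0   0  -6  |  -12 ]
Back-substitution:
w = (-12) / -6 = 2
v = (9 - (3)*(2)) / -3 = -1
u = (1 - (-5)*(-1) - (2)*(2)) / 2 = -4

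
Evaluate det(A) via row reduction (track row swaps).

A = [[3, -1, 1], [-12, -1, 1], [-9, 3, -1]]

Forward elimination:
R2 <- R2 - (-4)*R1:  [  0  -5   5 ]
R3 <- R3 - (-3)*R1:  [ 0  0  2 ]
Upper-triangular form:
[ 3  -1  1 ]
[ 0  -5  5 ]
[ 0   0  2 ]
det(A) = (-1)^0 * (3) * (-5) * (2) = -30  (0 row swaps -> sign +1)

det(A) = -30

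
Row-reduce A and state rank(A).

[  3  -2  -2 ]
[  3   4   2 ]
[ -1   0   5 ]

rank(A) = 3

Row reduction:
R2 <- R2 - (1)*R1:  [ 0  6  4 ]
R3 <- R3 - (-1/3)*R1:  [    0  -2/3  13/3 ]
R3 <- R3 - (-1/9)*R2:  [    0     0  43/9 ]
Row echelon form:
[ 3  -2    -2 ]
[ 0   6     4 ]
[ 0   0  43/9 ]
Nonzero rows / pivot columns: 3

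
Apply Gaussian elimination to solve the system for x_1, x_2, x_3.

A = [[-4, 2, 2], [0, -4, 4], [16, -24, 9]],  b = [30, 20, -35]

(-5, 0, 5)

Forward elimination on [A|b]:
R3 <- R3 - (-4)*R1:  [   0  -16   17   85 ]
R3 <- R3 - (4)*R2:  [ 0  0  1  5 ]
Row echelon form:
[ -4   2  2  |  30 ]
[  0  -4  4  |  20 ]
[  0   0  1  |   5 ]
Back-substitution:
x_3 = (5) / 1 = 5
x_2 = (20 - (4)*(5)) / -4 = 0
x_1 = (30 - (2)*(0) - (2)*(5)) / -4 = -5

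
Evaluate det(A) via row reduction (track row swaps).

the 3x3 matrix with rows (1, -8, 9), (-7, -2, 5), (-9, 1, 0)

Forward elimination:
R2 <- R2 - (-7)*R1:  [   0  -58   68 ]
R3 <- R3 - (-9)*R1:  [   0  -71   81 ]
R3 <- R3 - (71/58)*R2:  [      0       0  -65/29 ]
Upper-triangular form:
[ 1   -8       9 ]
[ 0  -58      68 ]
[ 0    0  -65/29 ]
det(A) = (-1)^0 * (1) * (-58) * (-65/29) = 130  (0 row swaps -> sign +1)

det(A) = 130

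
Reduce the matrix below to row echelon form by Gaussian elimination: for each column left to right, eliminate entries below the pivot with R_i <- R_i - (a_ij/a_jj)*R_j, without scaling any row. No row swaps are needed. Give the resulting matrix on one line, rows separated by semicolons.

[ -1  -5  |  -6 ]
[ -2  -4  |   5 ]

Forward elimination:
R2 <- R2 - (2)*R1:  [  0   6  17 ]
Row echelon form:
[ -1  -5  |  -6 ]
[  0   6  |  17 ]

REF = [-1 -5 -6; 0 6 17]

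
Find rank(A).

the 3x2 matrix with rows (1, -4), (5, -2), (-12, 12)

rank(A) = 2

Row reduction:
R2 <- R2 - (5)*R1:  [  0  18 ]
R3 <- R3 - (-12)*R1:  [   0  -36 ]
R3 <- R3 - (-2)*R2:  [ 0  0 ]
Row echelon form:
[ 1  -4 ]
[ 0  18 ]
[ 0   0 ]
Nonzero rows / pivot columns: 2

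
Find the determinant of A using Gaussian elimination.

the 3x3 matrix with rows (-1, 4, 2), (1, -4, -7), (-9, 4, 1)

det(A) = 160

Forward elimination:
R2 <- R2 - (-1)*R1:  [  0   0  -5 ]
R3 <- R3 - (9)*R1:  [   0  -32  -17 ]
R2 <-> R3   (pivot in column 2 was zero)
[ -1    4    2 ]
[  0  -32  -17 ]
[  0    0   -5 ]
Upper-triangular form:
[ -1    4    2 ]
[  0  -32  -17 ]
[  0    0   -5 ]
det(A) = (-1)^1 * (-1) * (-32) * (-5) = 160  (1 row swap -> sign -1)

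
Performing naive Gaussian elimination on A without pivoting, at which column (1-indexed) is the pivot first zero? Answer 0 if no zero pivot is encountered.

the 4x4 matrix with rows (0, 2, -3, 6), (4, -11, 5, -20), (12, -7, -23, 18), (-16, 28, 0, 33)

first zero-pivot column = 1

Naive forward elimination:
Pivot entry (1,1) is zero but row 2 has 4 in column 1 -> naive elimination stops; a row interchange (e.g. R1 <-> R2) would be required here.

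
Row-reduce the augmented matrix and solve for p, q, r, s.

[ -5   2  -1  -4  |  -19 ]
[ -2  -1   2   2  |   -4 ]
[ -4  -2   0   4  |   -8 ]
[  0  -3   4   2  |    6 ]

(3, -2, 0, 0)

Forward elimination on [A|b]:
R2 <- R2 - (2/5)*R1:  [    0  -9/5  12/5  18/5  18/5 ]
R3 <- R3 - (4/5)*R1:  [     0  -18/5    4/5   36/5   36/5 ]
R3 <- R3 - (2)*R2:  [  0   0  -4   0   0 ]
R4 <- R4 - (5/3)*R2:  [  0   0   0  -4   0 ]
Row echelon form:
[ -5     2    -1    -4  |   -19 ]
[  0  -9/5  12/5  18/5  |  18/5 ]
[  0     0    -4     0  |     0 ]
[  0     0     0    -4  |     0 ]
Back-substitution:
s = (0) / -4 = 0
r = (0) / -4 = 0
q = (18/5 - (12/5)*(0) - (18/5)*(0)) / (-9/5) = -2
p = (-19 - (2)*(-2) - (-1)*(0) - (-4)*(0)) / -5 = 3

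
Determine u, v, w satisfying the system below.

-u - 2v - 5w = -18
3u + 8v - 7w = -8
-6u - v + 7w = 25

(-1, 2, 3)

Forward elimination on [A|b]:
R2 <- R2 - (-3)*R1:  [   0    2  -22  -62 ]
R3 <- R3 - (6)*R1:  [   0   11   37  133 ]
R3 <- R3 - (11/2)*R2:  [   0    0  158  474 ]
Row echelon form:
[ -1  -2   -5  |  -18 ]
[  0   2  -22  |  -62 ]
[  0   0  158  |  474 ]
Back-substitution:
w = (474) / 158 = 3
v = (-62 - (-22)*(3)) / 2 = 2
u = (-18 - (-2)*(2) - (-5)*(3)) / -1 = -1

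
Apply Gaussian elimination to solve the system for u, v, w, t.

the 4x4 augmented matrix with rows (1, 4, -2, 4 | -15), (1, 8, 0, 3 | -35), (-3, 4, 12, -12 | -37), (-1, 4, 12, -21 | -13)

Forward elimination on [A|b]:
R2 <- R2 - (1)*R1:  [   0    4    2   -1  -20 ]
R3 <- R3 - (-3)*R1:  [   0   16    6    0  -82 ]
R4 <- R4 - (-1)*R1:  [   0    8   10  -17  -28 ]
R3 <- R3 - (4)*R2:  [  0   0  -2   4  -2 ]
R4 <- R4 - (2)*R2:  [   0    0    6  -15   12 ]
R4 <- R4 - (-3)*R3:  [  0   0   0  -3   6 ]
Row echelon form:
[ 1  4  -2   4  |  -15 ]
[ 0  4   2  -1  |  -20 ]
[ 0  0  -2   4  |   -2 ]
[ 0  0   0  -3  |    6 ]
Back-substitution:
t = (6) / -3 = -2
w = (-2 - (4)*(-2)) / -2 = -3
v = (-20 - (2)*(-3) - (-1)*(-2)) / 4 = -4
u = (-15 - (4)*(-4) - (-2)*(-3) - (4)*(-2)) / 1 = 3

(3, -4, -3, -2)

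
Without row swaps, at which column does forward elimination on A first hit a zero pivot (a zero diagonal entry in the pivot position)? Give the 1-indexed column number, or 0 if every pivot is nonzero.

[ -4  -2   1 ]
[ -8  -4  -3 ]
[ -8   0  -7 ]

Naive forward elimination:
R2 <- R2 - (2)*R1:  [  0   0  -5 ]
R3 <- R3 - (2)*R1:  [  0   4  -9 ]
Matrix at this point:
[ -4  -2   1 ]
[  0   0  -5 ]
[  0   4  -9 ]
Pivot entry (2,2) is zero but row 3 has 4 in column 2 -> naive elimination stops; a row interchange (e.g. R2 <-> R3) would be required here.

first zero-pivot column = 2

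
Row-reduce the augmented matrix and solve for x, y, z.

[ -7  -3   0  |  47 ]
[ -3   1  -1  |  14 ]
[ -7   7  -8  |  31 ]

(-5, -4, -3)

Forward elimination on [A|b]:
R2 <- R2 - (3/7)*R1:  [     0   16/7     -1  -43/7 ]
R3 <- R3 - (1)*R1:  [   0   10   -8  -16 ]
R3 <- R3 - (35/8)*R2:  [     0      0  -29/8   87/8 ]
Row echelon form:
[ -7    -3      0  |     47 ]
[  0  16/7     -1  |  -43/7 ]
[  0     0  -29/8  |   87/8 ]
Back-substitution:
z = (87/8) / (-29/8) = -3
y = (-43/7 - (-1)*(-3)) / (16/7) = -4
x = (47 - (-3)*(-4)) / -7 = -5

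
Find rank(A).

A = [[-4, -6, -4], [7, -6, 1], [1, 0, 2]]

rank(A) = 3

Row reduction:
R2 <- R2 - (-7/4)*R1:  [     0  -33/2     -6 ]
R3 <- R3 - (-1/4)*R1:  [    0  -3/2     1 ]
R3 <- R3 - (1/11)*R2:  [     0      0  17/11 ]
Row echelon form:
[ -4     -6     -4 ]
[  0  -33/2     -6 ]
[  0      0  17/11 ]
Nonzero rows / pivot columns: 3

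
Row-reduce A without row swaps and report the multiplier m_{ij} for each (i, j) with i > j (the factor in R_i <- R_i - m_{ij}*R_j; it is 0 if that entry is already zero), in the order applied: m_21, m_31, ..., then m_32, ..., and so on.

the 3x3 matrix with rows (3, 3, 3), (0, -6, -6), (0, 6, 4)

multipliers: 0, 0, -1

Forward elimination:
R2: entry in column 1 is already 0 -> m_{21} = 0 (no row operation needed)
R3: entry in column 1 is already 0 -> m_{31} = 0 (no row operation needed)
R3 <- R3 - (-1)*R2:  [  0   0  -2 ]
Multipliers (in order of application): m_{21} = 0, m_{31} = 0, m_{32} = -1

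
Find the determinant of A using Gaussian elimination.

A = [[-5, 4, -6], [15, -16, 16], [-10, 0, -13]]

Forward elimination:
R2 <- R2 - (-3)*R1:  [  0  -4  -2 ]
R3 <- R3 - (2)*R1:  [  0  -8  -1 ]
R3 <- R3 - (2)*R2:  [ 0  0  3 ]
Upper-triangular form:
[ -5   4  -6 ]
[  0  -4  -2 ]
[  0   0   3 ]
det(A) = (-1)^0 * (-5) * (-4) * (3) = 60  (0 row swaps -> sign +1)

det(A) = 60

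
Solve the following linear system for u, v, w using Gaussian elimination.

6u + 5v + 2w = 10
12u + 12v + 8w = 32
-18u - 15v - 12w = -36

(-2, 4, 1)

Forward elimination on [A|b]:
R2 <- R2 - (2)*R1:  [  0   2   4  12 ]
R3 <- R3 - (-3)*R1:  [  0   0  -6  -6 ]
Row echelon form:
[ 6  5   2  |  10 ]
[ 0  2   4  |  12 ]
[ 0  0  -6  |  -6 ]
Back-substitution:
w = (-6) / -6 = 1
v = (12 - (4)*(1)) / 2 = 4
u = (10 - (5)*(4) - (2)*(1)) / 6 = -2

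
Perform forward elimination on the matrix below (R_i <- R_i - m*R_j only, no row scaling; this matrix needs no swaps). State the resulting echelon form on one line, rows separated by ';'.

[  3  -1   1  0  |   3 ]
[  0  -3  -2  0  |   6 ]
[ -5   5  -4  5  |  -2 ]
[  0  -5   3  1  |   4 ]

REF = [3 -1 1 0 3; 0 -3 -2 0 6; 0 0 -41/9 5 29/3; 0 0 0 326/41 305/41]

Forward elimination:
R3 <- R3 - (-5/3)*R1:  [    0  10/3  -7/3     5     3 ]
R3 <- R3 - (-10/9)*R2:  [     0      0  -41/9      5   29/3 ]
R4 <- R4 - (5/3)*R2:  [    0     0  19/3     1    -6 ]
R4 <- R4 - (-57/41)*R3:  [      0       0       0  326/41  305/41 ]
Row echelon form:
[ 3  -1      1       0  |       3 ]
[ 0  -3     -2       0  |       6 ]
[ 0   0  -41/9       5  |    29/3 ]
[ 0   0      0  326/41  |  305/41 ]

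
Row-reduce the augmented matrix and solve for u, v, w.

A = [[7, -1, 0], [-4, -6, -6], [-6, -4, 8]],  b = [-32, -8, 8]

Forward elimination on [A|b]:
R2 <- R2 - (-4/7)*R1:  [      0   -46/7      -6  -184/7 ]
R3 <- R3 - (-6/7)*R1:  [      0   -34/7       8  -136/7 ]
R3 <- R3 - (17/23)*R2:  [      0       0  286/23       0 ]
Row echelon form:
[ 7     -1       0  |     -32 ]
[ 0  -46/7      -6  |  -184/7 ]
[ 0      0  286/23  |       0 ]
Back-substitution:
w = (0) / (286/23) = 0
v = (-184/7 - (-6)*(0)) / (-46/7) = 4
u = (-32 - (-1)*(4)) / 7 = -4

(-4, 4, 0)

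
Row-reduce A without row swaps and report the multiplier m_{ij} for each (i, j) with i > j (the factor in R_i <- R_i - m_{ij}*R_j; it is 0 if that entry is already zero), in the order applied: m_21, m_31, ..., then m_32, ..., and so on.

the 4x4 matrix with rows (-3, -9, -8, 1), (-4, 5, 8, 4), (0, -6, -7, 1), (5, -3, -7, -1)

Forward elimination:
R2 <- R2 - (4/3)*R1:  [    0    17  56/3   8/3 ]
R3: entry in column 1 is already 0 -> m_{31} = 0 (no row operation needed)
R4 <- R4 - (-5/3)*R1:  [     0    -18  -61/3    2/3 ]
R3 <- R3 - (-6/17)*R2:  [     0      0  -7/17  33/17 ]
R4 <- R4 - (-18/17)*R2:  [      0       0  -29/51  178/51 ]
R4 <- R4 - (29/21)*R3:  [     0      0      0  17/21 ]
Multipliers (in order of application): m_{21} = 4/3, m_{31} = 0, m_{41} = -5/3, m_{32} = -6/17, m_{42} = -18/17, m_{43} = 29/21

multipliers: 4/3, 0, -5/3, -6/17, -18/17, 29/21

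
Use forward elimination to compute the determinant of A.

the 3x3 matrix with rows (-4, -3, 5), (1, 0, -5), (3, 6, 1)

det(A) = -42

Forward elimination:
R2 <- R2 - (-1/4)*R1:  [     0   -3/4  -15/4 ]
R3 <- R3 - (-3/4)*R1:  [    0  15/4  19/4 ]
R3 <- R3 - (-5)*R2:  [   0    0  -14 ]
Upper-triangular form:
[ -4    -3      5 ]
[  0  -3/4  -15/4 ]
[  0     0    -14 ]
det(A) = (-1)^0 * (-4) * (-3/4) * (-14) = -42  (0 row swaps -> sign +1)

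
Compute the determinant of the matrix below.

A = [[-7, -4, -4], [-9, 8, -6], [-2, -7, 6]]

Forward elimination:
R2 <- R2 - (9/7)*R1:  [    0  92/7  -6/7 ]
R3 <- R3 - (2/7)*R1:  [     0  -41/7   50/7 ]
R3 <- R3 - (-41/92)*R2:  [      0       0  311/46 ]
Upper-triangular form:
[ -7    -4      -4 ]
[  0  92/7    -6/7 ]
[  0     0  311/46 ]
det(A) = (-1)^0 * (-7) * (92/7) * (311/46) = -622  (0 row swaps -> sign +1)

det(A) = -622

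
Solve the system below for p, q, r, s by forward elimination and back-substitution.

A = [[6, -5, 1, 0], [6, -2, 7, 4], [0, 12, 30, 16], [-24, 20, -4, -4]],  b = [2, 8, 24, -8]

(2, 2, 0, 0)

Forward elimination on [A|b]:
R2 <- R2 - (1)*R1:  [ 0  3  6  4  6 ]
R4 <- R4 - (-4)*R1:  [  0   0   0  -4   0 ]
R3 <- R3 - (4)*R2:  [ 0  0  6  0  0 ]
Row echelon form:
[ 6  -5  1   0  |  2 ]
[ 0   3  6   4  |  6 ]
[ 0   0  6   0  |  0 ]
[ 0   0  0  -4  |  0 ]
Back-substitution:
s = (0) / -4 = 0
r = (0) / 6 = 0
q = (6 - (6)*(0) - (4)*(0)) / 3 = 2
p = (2 - (-5)*(2) - (1)*(0)) / 6 = 2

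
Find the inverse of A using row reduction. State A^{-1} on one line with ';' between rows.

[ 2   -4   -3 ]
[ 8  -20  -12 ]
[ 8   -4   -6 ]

inverse = [-3/2 1/4 1/4; 1 -1/4 0; -8/3 1/2 1/6]

Gauss-Jordan on [A | I]:
R1 <- (1/2)*R1:  [    1    -2  -3/2  |   1/2     0     0 ]
R2 <- R2 - (8)*R1:  [  0  -4   0  |  -4   1   0 ]
R3 <- R3 - (8)*R1:  [  0  12   6  |  -4   0   1 ]
R2 <- (1/-4)*R2:  [    0     1     0  |     1  -1/4     0 ]
R1 <- R1 - (-2)*R2:  [    1     0  -3/2  |   5/2  -1/2     0 ]
R3 <- R3 - (12)*R2:  [   0    0    6  |  -16    3    1 ]
R3 <- (1/6)*R3:  [    0     0     1  |  -8/3   1/2   1/6 ]
R1 <- R1 - (-3/2)*R3:  [    1     0     0  |  -3/2   1/4   1/4 ]
Right block of [I | A^{-1}] is the inverse:
[ -3/2   1/4  1/4 ]
[    1  -1/4    0 ]
[ -8/3   1/2  1/6 ]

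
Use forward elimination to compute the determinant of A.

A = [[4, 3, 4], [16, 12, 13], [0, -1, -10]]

det(A) = -12

Forward elimination:
R2 <- R2 - (4)*R1:  [  0   0  -3 ]
R2 <-> R3   (pivot in column 2 was zero)
[ 4   3    4 ]
[ 0  -1  -10 ]
[ 0   0   -3 ]
Upper-triangular form:
[ 4   3    4 ]
[ 0  -1  -10 ]
[ 0   0   -3 ]
det(A) = (-1)^1 * (4) * (-1) * (-3) = -12  (1 row swap -> sign -1)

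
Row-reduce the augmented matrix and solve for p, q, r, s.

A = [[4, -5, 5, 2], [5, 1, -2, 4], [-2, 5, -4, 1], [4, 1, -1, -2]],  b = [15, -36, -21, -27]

Forward elimination on [A|b]:
R2 <- R2 - (5/4)*R1:  [      0    29/4   -33/4     3/2  -219/4 ]
R3 <- R3 - (-1/2)*R1:  [     0    5/2   -3/2      2  -27/2 ]
R4 <- R4 - (1)*R1:  [   0    6   -6   -4  -42 ]
R3 <- R3 - (10/29)*R2:  [      0       0   39/29   43/29  156/29 ]
R4 <- R4 - (24/29)*R2:  [       0        0    24/29  -152/29    96/29 ]
R4 <- R4 - (8/13)*R3:  [      0       0       0  -80/13       0 ]
Row echelon form:
[ 4    -5      5       2  |      15 ]
[ 0  29/4  -33/4     3/2  |  -219/4 ]
[ 0     0  39/29   43/29  |  156/29 ]
[ 0     0      0  -80/13  |       0 ]
Back-substitution:
s = (0) / (-80/13) = 0
r = (156/29 - (43/29)*(0)) / (39/29) = 4
q = (-219/4 - (-33/4)*(4) - (3/2)*(0)) / (29/4) = -3
p = (15 - (-5)*(-3) - (5)*(4) - (2)*(0)) / 4 = -5

(-5, -3, 4, 0)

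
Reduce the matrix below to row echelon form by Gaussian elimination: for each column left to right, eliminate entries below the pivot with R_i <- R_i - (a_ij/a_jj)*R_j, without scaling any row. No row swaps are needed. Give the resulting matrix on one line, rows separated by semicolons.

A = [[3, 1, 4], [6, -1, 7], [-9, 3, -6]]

REF = [3 1 4; 0 -3 -1; 0 0 4]

Forward elimination:
R2 <- R2 - (2)*R1:  [  0  -3  -1 ]
R3 <- R3 - (-3)*R1:  [ 0  6  6 ]
R3 <- R3 - (-2)*R2:  [ 0  0  4 ]
Row echelon form:
[ 3   1   4 ]
[ 0  -3  -1 ]
[ 0   0   4 ]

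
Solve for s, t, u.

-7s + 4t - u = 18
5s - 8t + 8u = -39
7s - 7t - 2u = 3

Forward elimination on [A|b]:
R2 <- R2 - (-5/7)*R1:  [      0   -36/7    51/7  -183/7 ]
R3 <- R3 - (-1)*R1:  [  0  -3  -3  21 ]
R3 <- R3 - (7/12)*R2:  [     0      0  -29/4  145/4 ]
Row echelon form:
[ -7      4     -1  |      18 ]
[  0  -36/7   51/7  |  -183/7 ]
[  0      0  -29/4  |   145/4 ]
Back-substitution:
u = (145/4) / (-29/4) = -5
t = (-183/7 - (51/7)*(-5)) / (-36/7) = -2
s = (18 - (4)*(-2) - (-1)*(-5)) / -7 = -3

(-3, -2, -5)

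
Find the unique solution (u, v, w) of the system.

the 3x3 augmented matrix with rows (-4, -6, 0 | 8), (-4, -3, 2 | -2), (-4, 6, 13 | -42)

(1, -2, -2)

Forward elimination on [A|b]:
R2 <- R2 - (1)*R1:  [   0    3    2  -10 ]
R3 <- R3 - (1)*R1:  [   0   12   13  -50 ]
R3 <- R3 - (4)*R2:  [   0    0    5  -10 ]
Row echelon form:
[ -4  -6  0  |    8 ]
[  0   3  2  |  -10 ]
[  0   0  5  |  -10 ]
Back-substitution:
w = (-10) / 5 = -2
v = (-10 - (2)*(-2)) / 3 = -2
u = (8 - (-6)*(-2)) / -4 = 1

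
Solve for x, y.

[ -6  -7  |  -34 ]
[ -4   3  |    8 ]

Forward elimination on [A|b]:
R2 <- R2 - (2/3)*R1:  [    0  23/3  92/3 ]
Row echelon form:
[ -6    -7  |   -34 ]
[  0  23/3  |  92/3 ]
Back-substitution:
y = (92/3) / (23/3) = 4
x = (-34 - (-7)*(4)) / -6 = 1

(1, 4)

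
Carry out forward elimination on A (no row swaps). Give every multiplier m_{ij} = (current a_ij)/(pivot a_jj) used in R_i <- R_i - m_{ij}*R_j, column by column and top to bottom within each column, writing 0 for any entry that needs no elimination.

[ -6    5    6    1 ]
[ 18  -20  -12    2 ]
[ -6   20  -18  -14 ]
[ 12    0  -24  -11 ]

multipliers: -3, 1, -2, -3, -2, 0

Forward elimination:
R2 <- R2 - (-3)*R1:  [  0  -5   6   5 ]
R3 <- R3 - (1)*R1:  [   0   15  -24  -15 ]
R4 <- R4 - (-2)*R1:  [   0   10  -12   -9 ]
R3 <- R3 - (-3)*R2:  [  0   0  -6   0 ]
R4 <- R4 - (-2)*R2:  [ 0  0  0  1 ]
R4: entry in column 3 is already 0 -> m_{43} = 0 (no row operation needed)
Multipliers (in order of application): m_{21} = -3, m_{31} = 1, m_{41} = -2, m_{32} = -3, m_{42} = -2, m_{43} = 0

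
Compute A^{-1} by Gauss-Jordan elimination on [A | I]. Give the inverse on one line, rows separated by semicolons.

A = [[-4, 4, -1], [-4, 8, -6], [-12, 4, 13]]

Gauss-Jordan on [A | I]:
R1 <- (1/-4)*R1:  [    1    -1   1/4  |  -1/4     0     0 ]
R2 <- R2 - (-4)*R1:  [  0   4  -5  |  -1   1   0 ]
R3 <- R3 - (-12)*R1:  [  0  -8  16  |  -3   0   1 ]
R2 <- (1/4)*R2:  [    0     1  -5/4  |  -1/4   1/4     0 ]
R1 <- R1 - (-1)*R2:  [    1     0    -1  |  -1/2   1/4     0 ]
R3 <- R3 - (-8)*R2:  [  0   0   6  |  -5   2   1 ]
R3 <- (1/6)*R3:  [    0     0     1  |  -5/6   1/3   1/6 ]
R1 <- R1 - (-1)*R3:  [    1     0     0  |  -4/3  7/12   1/6 ]
R2 <- R2 - (-5/4)*R3:  [      0       1       0  |  -31/24     2/3    5/24 ]
Right block of [I | A^{-1}] is the inverse:
[   -4/3  7/12   1/6 ]
[ -31/24   2/3  5/24 ]
[   -5/6   1/3   1/6 ]

inverse = [-4/3 7/12 1/6; -31/24 2/3 5/24; -5/6 1/3 1/6]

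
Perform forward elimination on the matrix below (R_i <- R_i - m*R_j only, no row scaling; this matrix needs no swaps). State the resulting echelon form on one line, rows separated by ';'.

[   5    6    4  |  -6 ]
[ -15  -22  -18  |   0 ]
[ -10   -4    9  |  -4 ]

REF = [5 6 4 -6; 0 -4 -6 -18; 0 0 5 -52]

Forward elimination:
R2 <- R2 - (-3)*R1:  [   0   -4   -6  -18 ]
R3 <- R3 - (-2)*R1:  [   0    8   17  -16 ]
R3 <- R3 - (-2)*R2:  [   0    0    5  -52 ]
Row echelon form:
[ 5   6   4  |   -6 ]
[ 0  -4  -6  |  -18 ]
[ 0   0   5  |  -52 ]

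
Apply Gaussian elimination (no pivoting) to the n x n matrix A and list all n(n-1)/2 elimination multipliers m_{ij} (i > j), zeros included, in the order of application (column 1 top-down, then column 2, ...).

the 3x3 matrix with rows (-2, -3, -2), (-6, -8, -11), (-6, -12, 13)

multipliers: 3, 3, -3

Forward elimination:
R2 <- R2 - (3)*R1:  [  0   1  -5 ]
R3 <- R3 - (3)*R1:  [  0  -3  19 ]
R3 <- R3 - (-3)*R2:  [ 0  0  4 ]
Multipliers (in order of application): m_{21} = 3, m_{31} = 3, m_{32} = -3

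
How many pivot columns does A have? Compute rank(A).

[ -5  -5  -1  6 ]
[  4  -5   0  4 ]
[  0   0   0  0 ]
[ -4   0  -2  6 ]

Row reduction:
R2 <- R2 - (-4/5)*R1:  [    0    -9  -4/5  44/5 ]
R4 <- R4 - (4/5)*R1:  [    0     4  -6/5   6/5 ]
R4 <- R4 - (-4/9)*R2:  [     0      0  -14/9   46/9 ]
R3 <-> R4   (pivot in column 3 was zero)
[ -5  -5     -1     6 ]
[  0  -9   -4/5  44/5 ]
[  0   0  -14/9  46/9 ]
[  0   0      0     0 ]
Row echelon form:
[ -5  -5     -1     6 ]
[  0  -9   -4/5  44/5 ]
[  0   0  -14/9  46/9 ]
[  0   0      0     0 ]
Nonzero rows / pivot columns: 3

rank(A) = 3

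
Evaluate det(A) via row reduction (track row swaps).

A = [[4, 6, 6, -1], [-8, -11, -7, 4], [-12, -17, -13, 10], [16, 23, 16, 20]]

Forward elimination:
R2 <- R2 - (-2)*R1:  [ 0  1  5  2 ]
R3 <- R3 - (-3)*R1:  [ 0  1  5  7 ]
R4 <- R4 - (4)*R1:  [  0  -1  -8  24 ]
R3 <- R3 - (1)*R2:  [ 0  0  0  5 ]
R4 <- R4 - (-1)*R2:  [  0   0  -3  26 ]
R3 <-> R4   (pivot in column 3 was zero)
[ 4  6   6  -1 ]
[ 0  1   5   2 ]
[ 0  0  -3  26 ]
[ 0  0   0   5 ]
Upper-triangular form:
[ 4  6   6  -1 ]
[ 0  1   5   2 ]
[ 0  0  -3  26 ]
[ 0  0   0   5 ]
det(A) = (-1)^1 * (4) * (1) * (-3) * (5) = 60  (1 row swap -> sign -1)

det(A) = 60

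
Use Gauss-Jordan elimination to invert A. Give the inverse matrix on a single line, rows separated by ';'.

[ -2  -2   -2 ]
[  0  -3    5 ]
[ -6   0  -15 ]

inverse = [15/2 -5 -8/3; -5 3 5/3; -3 2 1]

Gauss-Jordan on [A | I]:
R1 <- (1/-2)*R1:  [    1     1     1  |  -1/2     0     0 ]
R3 <- R3 - (-6)*R1:  [  0   6  -9  |  -3   0   1 ]
R2 <- (1/-3)*R2:  [    0     1  -5/3  |     0  -1/3     0 ]
R1 <- R1 - (1)*R2:  [    1     0   8/3  |  -1/2   1/3     0 ]
R3 <- R3 - (6)*R2:  [  0   0   1  |  -3   2   1 ]
R1 <- R1 - (8/3)*R3:  [    1     0     0  |  15/2    -5  -8/3 ]
R2 <- R2 - (-5/3)*R3:  [   0    1    0  |   -5    3  5/3 ]
Right block of [I | A^{-1}] is the inverse:
[ 15/2  -5  -8/3 ]
[   -5   3   5/3 ]
[   -3   2     1 ]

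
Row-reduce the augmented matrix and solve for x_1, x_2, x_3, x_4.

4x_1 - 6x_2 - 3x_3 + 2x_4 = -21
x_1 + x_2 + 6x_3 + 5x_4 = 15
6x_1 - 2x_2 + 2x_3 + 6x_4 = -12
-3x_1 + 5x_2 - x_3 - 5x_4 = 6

Forward elimination on [A|b]:
R2 <- R2 - (1/4)*R1:  [    0   5/2  27/4   9/2  81/4 ]
R3 <- R3 - (3/2)*R1:  [    0     7  13/2     3  39/2 ]
R4 <- R4 - (-3/4)*R1:  [     0    1/2  -13/4   -7/2  -39/4 ]
R3 <- R3 - (14/5)*R2:  [      0       0   -62/5   -48/5  -186/5 ]
R4 <- R4 - (1/5)*R2:  [     0      0  -23/5  -22/5  -69/5 ]
R4 <- R4 - (23/62)*R3:  [      0       0       0  -26/31       0 ]
Row echelon form:
[ 4   -6     -3       2  |     -21 ]
[ 0  5/2   27/4     9/2  |    81/4 ]
[ 0    0  -62/5   -48/5  |  -186/5 ]
[ 0    0      0  -26/31  |       0 ]
Back-substitution:
x_4 = (0) / (-26/31) = 0
x_3 = (-186/5 - (-48/5)*(0)) / (-62/5) = 3
x_2 = (81/4 - (27/4)*(3) - (9/2)*(0)) / (5/2) = 0
x_1 = (-21 - (-6)*(0) - (-3)*(3) - (2)*(0)) / 4 = -3

(-3, 0, 3, 0)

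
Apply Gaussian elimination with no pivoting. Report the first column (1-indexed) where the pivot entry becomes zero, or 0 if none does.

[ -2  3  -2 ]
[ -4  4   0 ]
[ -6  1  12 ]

Naive forward elimination:
R2 <- R2 - (2)*R1:  [  0  -2   4 ]
R3 <- R3 - (3)*R1:  [  0  -8  18 ]
R3 <- R3 - (4)*R2:  [ 0  0  2 ]
All pivots nonzero; naive elimination completes without hitting a zero pivot.

first zero-pivot column = 0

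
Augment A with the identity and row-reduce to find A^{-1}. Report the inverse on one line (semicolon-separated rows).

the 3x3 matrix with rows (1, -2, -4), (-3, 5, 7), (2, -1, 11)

Gauss-Jordan on [A | I]:
R2 <- R2 - (-3)*R1:  [  0  -1  -5  |   3   1   0 ]
R3 <- R3 - (2)*R1:  [  0   3  19  |  -2   0   1 ]
R2 <- (1/-1)*R2:  [  0   1   5  |  -3  -1   0 ]
R1 <- R1 - (-2)*R2:  [  1   0   6  |  -5  -2   0 ]
R3 <- R3 - (3)*R2:  [ 0  0  4  |  7  3  1 ]
R3 <- (1/4)*R3:  [   0    0    1  |  7/4  3/4  1/4 ]
R1 <- R1 - (6)*R3:  [     1      0      0  |  -31/2  -13/2   -3/2 ]
R2 <- R2 - (5)*R3:  [     0      1      0  |  -47/4  -19/4   -5/4 ]
Right block of [I | A^{-1}] is the inverse:
[ -31/2  -13/2  -3/2 ]
[ -47/4  -19/4  -5/4 ]
[   7/4    3/4   1/4 ]

inverse = [-31/2 -13/2 -3/2; -47/4 -19/4 -5/4; 7/4 3/4 1/4]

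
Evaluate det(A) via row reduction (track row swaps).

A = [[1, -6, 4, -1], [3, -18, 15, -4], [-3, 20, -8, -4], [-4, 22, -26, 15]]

Forward elimination:
R2 <- R2 - (3)*R1:  [  0   0   3  -1 ]
R3 <- R3 - (-3)*R1:  [  0   2   4  -7 ]
R4 <- R4 - (-4)*R1:  [   0   -2  -10   11 ]
R2 <-> R3   (pivot in column 2 was zero)
[ 1  -6    4  -1 ]
[ 0   2    4  -7 ]
[ 0   0    3  -1 ]
[ 0  -2  -10  11 ]
R4 <- R4 - (-1)*R2:  [  0   0  -6   4 ]
R4 <- R4 - (-2)*R3:  [ 0  0  0  2 ]
Upper-triangular form:
[ 1  -6  4  -1 ]
[ 0   2  4  -7 ]
[ 0   0  3  -1 ]
[ 0   0  0   2 ]
det(A) = (-1)^1 * (1) * (2) * (3) * (2) = -12  (1 row swap -> sign -1)

det(A) = -12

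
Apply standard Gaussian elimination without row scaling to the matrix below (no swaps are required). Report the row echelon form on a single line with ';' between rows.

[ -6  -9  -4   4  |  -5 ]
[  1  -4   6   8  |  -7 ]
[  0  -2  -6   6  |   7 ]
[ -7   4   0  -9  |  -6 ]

REF = [-6 -9 -4 4 -5; 0 -11/2 16/3 26/3 -47/6; 0 0 -262/33 94/33 325/33; 0 0 0 2083/131 316/131]

Forward elimination:
R2 <- R2 - (-1/6)*R1:  [     0  -11/2   16/3   26/3  -47/6 ]
R4 <- R4 - (7/6)*R1:  [     0   29/2   14/3  -41/3   -1/6 ]
R3 <- R3 - (4/11)*R2:  [       0        0  -262/33    94/33   325/33 ]
R4 <- R4 - (-29/11)*R2:  [       0        0   206/11   101/11  -229/11 ]
R4 <- R4 - (-309/131)*R3:  [        0         0         0  2083/131   316/131 ]
Row echelon form:
[ -6     -9       -4         4  |       -5 ]
[  0  -11/2     16/3      26/3  |    -47/6 ]
[  0      0  -262/33     94/33  |   325/33 ]
[  0      0        0  2083/131  |  316/131 ]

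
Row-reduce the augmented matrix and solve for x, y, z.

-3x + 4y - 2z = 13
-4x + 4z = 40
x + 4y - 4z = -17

Forward elimination on [A|b]:
R2 <- R2 - (4/3)*R1:  [     0  -16/3   20/3   68/3 ]
R3 <- R3 - (-1/3)*R1:  [     0   16/3  -14/3  -38/3 ]
R3 <- R3 - (-1)*R2:  [  0   0   2  10 ]
Row echelon form:
[ -3      4    -2  |    13 ]
[  0  -16/3  20/3  |  68/3 ]
[  0      0     2  |    10 ]
Back-substitution:
z = (10) / 2 = 5
y = (68/3 - (20/3)*(5)) / (-16/3) = 2
x = (13 - (4)*(2) - (-2)*(5)) / -3 = -5

(-5, 2, 5)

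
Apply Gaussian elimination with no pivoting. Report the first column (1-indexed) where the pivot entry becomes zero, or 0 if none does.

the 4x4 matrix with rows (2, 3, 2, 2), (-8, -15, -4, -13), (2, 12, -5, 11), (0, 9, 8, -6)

first zero-pivot column = 0

Naive forward elimination:
R2 <- R2 - (-4)*R1:  [  0  -3   4  -5 ]
R3 <- R3 - (1)*R1:  [  0   9  -7   9 ]
R3 <- R3 - (-3)*R2:  [  0   0   5  -6 ]
R4 <- R4 - (-3)*R2:  [   0    0   20  -21 ]
R4 <- R4 - (4)*R3:  [ 0  0  0  3 ]
All pivots nonzero; naive elimination completes without hitting a zero pivot.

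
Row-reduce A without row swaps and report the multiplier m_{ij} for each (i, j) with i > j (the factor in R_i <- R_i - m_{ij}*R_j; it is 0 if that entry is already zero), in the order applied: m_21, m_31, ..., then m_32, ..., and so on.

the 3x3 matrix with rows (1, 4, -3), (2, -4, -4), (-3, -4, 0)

Forward elimination:
R2 <- R2 - (2)*R1:  [   0  -12    2 ]
R3 <- R3 - (-3)*R1:  [  0   8  -9 ]
R3 <- R3 - (-2/3)*R2:  [     0      0  -23/3 ]
Multipliers (in order of application): m_{21} = 2, m_{31} = -3, m_{32} = -2/3

multipliers: 2, -3, -2/3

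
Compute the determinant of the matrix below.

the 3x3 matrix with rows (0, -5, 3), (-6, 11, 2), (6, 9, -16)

det(A) = 60

Forward elimination:
R1 <-> R2   (pivot in column 1 was zero)
[ -6  11    2 ]
[  0  -5    3 ]
[  6   9  -16 ]
R3 <- R3 - (-1)*R1:  [   0   20  -14 ]
R3 <- R3 - (-4)*R2:  [  0   0  -2 ]
Upper-triangular form:
[ -6  11   2 ]
[  0  -5   3 ]
[  0   0  -2 ]
det(A) = (-1)^1 * (-6) * (-5) * (-2) = 60  (1 row swap -> sign -1)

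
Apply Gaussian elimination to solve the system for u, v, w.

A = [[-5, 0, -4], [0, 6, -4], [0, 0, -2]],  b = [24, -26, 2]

Forward elimination on [A|b]:
Row echelon form:
[ -5  0  -4  |   24 ]
[  0  6  -4  |  -26 ]
[  0  0  -2  |    2 ]
Back-substitution:
w = (2) / -2 = -1
v = (-26 - (-4)*(-1)) / 6 = -5
u = (24 - (-4)*(-1)) / -5 = -4

(-4, -5, -1)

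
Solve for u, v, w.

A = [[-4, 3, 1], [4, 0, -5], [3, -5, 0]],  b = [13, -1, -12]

(-4, 0, -3)

Forward elimination on [A|b]:
R2 <- R2 - (-1)*R1:  [  0   3  -4  12 ]
R3 <- R3 - (-3/4)*R1:  [     0  -11/4    3/4   -9/4 ]
R3 <- R3 - (-11/12)*R2:  [      0       0  -35/12    35/4 ]
Row echelon form:
[ -4  3       1  |    13 ]
[  0  3      -4  |    12 ]
[  0  0  -35/12  |  35/4 ]
Back-substitution:
w = (35/4) / (-35/12) = -3
v = (12 - (-4)*(-3)) / 3 = 0
u = (13 - (3)*(0) - (1)*(-3)) / -4 = -4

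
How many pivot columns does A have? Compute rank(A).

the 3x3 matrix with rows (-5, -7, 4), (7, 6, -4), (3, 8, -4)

Row reduction:
R2 <- R2 - (-7/5)*R1:  [     0  -19/5    8/5 ]
R3 <- R3 - (-3/5)*R1:  [    0  19/5  -8/5 ]
R3 <- R3 - (-1)*R2:  [ 0  0  0 ]
Row echelon form:
[ -5     -7    4 ]
[  0  -19/5  8/5 ]
[  0      0    0 ]
Nonzero rows / pivot columns: 2

rank(A) = 2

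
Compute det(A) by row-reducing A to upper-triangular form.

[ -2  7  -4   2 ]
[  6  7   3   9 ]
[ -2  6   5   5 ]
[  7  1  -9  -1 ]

Forward elimination:
R2 <- R2 - (-3)*R1:  [  0  28  -9  15 ]
R3 <- R3 - (1)*R1:  [  0  -1   9   3 ]
R4 <- R4 - (-7/2)*R1:  [    0  51/2   -23     6 ]
R3 <- R3 - (-1/28)*R2:  [      0       0  243/28   99/28 ]
R4 <- R4 - (51/56)*R2:  [       0        0  -829/56  -429/56 ]
R4 <- R4 - (-829/486)*R3:  [      0       0       0  -44/27 ]
Upper-triangular form:
[ -2   7      -4       2 ]
[  0  28      -9      15 ]
[  0   0  243/28   99/28 ]
[  0   0       0  -44/27 ]
det(A) = (-1)^0 * (-2) * (28) * (243/28) * (-44/27) = 792  (0 row swaps -> sign +1)

det(A) = 792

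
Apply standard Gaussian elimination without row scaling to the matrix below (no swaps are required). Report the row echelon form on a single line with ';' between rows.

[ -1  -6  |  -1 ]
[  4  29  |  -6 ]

REF = [-1 -6 -1; 0 5 -10]

Forward elimination:
R2 <- R2 - (-4)*R1:  [   0    5  -10 ]
Row echelon form:
[ -1  -6  |   -1 ]
[  0   5  |  -10 ]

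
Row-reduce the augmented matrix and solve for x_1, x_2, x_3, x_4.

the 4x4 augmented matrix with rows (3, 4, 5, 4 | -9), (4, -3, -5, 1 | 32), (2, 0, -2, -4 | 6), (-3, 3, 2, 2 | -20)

(3, -3, -2, 1)

Forward elimination on [A|b]:
R2 <- R2 - (4/3)*R1:  [     0  -25/3  -35/3  -13/3     44 ]
R3 <- R3 - (2/3)*R1:  [     0   -8/3  -16/3  -20/3     12 ]
R4 <- R4 - (-1)*R1:  [   0    7    7    6  -29 ]
R3 <- R3 - (8/25)*R2:  [       0        0     -8/5  -132/25   -52/25 ]
R4 <- R4 - (-21/25)*R2:  [      0       0   -14/5   59/25  199/25 ]
R4 <- R4 - (7/4)*R3:  [    0     0     0  58/5  58/5 ]
Row echelon form:
[ 3      4      5        4  |      -9 ]
[ 0  -25/3  -35/3    -13/3  |      44 ]
[ 0      0   -8/5  -132/25  |  -52/25 ]
[ 0      0      0     58/5  |    58/5 ]
Back-substitution:
x_4 = (58/5) / (58/5) = 1
x_3 = (-52/25 - (-132/25)*(1)) / (-8/5) = -2
x_2 = (44 - (-35/3)*(-2) - (-13/3)*(1)) / (-25/3) = -3
x_1 = (-9 - (4)*(-3) - (5)*(-2) - (4)*(1)) / 3 = 3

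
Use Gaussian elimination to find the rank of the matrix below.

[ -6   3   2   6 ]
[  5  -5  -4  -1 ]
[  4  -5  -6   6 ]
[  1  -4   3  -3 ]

rank(A) = 4

Row reduction:
R2 <- R2 - (-5/6)*R1:  [    0  -5/2  -7/3     4 ]
R3 <- R3 - (-2/3)*R1:  [     0     -3  -14/3     10 ]
R4 <- R4 - (-1/6)*R1:  [    0  -7/2  10/3    -2 ]
R3 <- R3 - (6/5)*R2:  [      0       0  -28/15    26/5 ]
R4 <- R4 - (7/5)*R2:  [     0      0   33/5  -38/5 ]
R4 <- R4 - (-99/28)*R3:  [      0       0       0  151/14 ]
Row echelon form:
[ -6     3       2       6 ]
[  0  -5/2    -7/3       4 ]
[  0     0  -28/15    26/5 ]
[  0     0       0  151/14 ]
Nonzero rows / pivot columns: 4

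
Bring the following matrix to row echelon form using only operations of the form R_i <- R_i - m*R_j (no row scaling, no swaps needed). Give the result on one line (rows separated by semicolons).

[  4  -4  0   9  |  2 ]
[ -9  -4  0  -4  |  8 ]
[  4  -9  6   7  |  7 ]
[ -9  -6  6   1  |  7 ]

Forward elimination:
R2 <- R2 - (-9/4)*R1:  [    0   -13     0  65/4  25/2 ]
R3 <- R3 - (1)*R1:  [  0  -5   6  -2   5 ]
R4 <- R4 - (-9/4)*R1:  [    0   -15     6  85/4  23/2 ]
R3 <- R3 - (5/13)*R2:  [     0      0      6  -33/4   5/26 ]
R4 <- R4 - (15/13)*R2:  [      0       0       6     5/2  -38/13 ]
R4 <- R4 - (1)*R3:  [      0       0       0    43/4  -81/26 ]
Row echelon form:
[ 4   -4  0      9  |       2 ]
[ 0  -13  0   65/4  |    25/2 ]
[ 0    0  6  -33/4  |    5/26 ]
[ 0    0  0   43/4  |  -81/26 ]

REF = [4 -4 0 9 2; 0 -13 0 65/4 25/2; 0 0 6 -33/4 5/26; 0 0 0 43/4 -81/26]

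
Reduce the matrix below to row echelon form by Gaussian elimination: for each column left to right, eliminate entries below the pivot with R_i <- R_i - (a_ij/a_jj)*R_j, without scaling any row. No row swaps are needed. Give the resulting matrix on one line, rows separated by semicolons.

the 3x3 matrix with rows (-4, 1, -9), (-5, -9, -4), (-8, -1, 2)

REF = [-4 1 -9; 0 -41/4 29/4; 0 0 733/41]

Forward elimination:
R2 <- R2 - (5/4)*R1:  [     0  -41/4   29/4 ]
R3 <- R3 - (2)*R1:  [  0  -3  20 ]
R3 <- R3 - (12/41)*R2:  [      0       0  733/41 ]
Row echelon form:
[ -4      1      -9 ]
[  0  -41/4    29/4 ]
[  0      0  733/41 ]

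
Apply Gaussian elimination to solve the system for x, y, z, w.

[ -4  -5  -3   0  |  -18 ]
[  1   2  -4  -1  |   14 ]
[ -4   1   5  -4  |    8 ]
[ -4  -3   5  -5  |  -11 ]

(-1, 5, -1, -1)

Forward elimination on [A|b]:
R2 <- R2 - (-1/4)*R1:  [     0    3/4  -19/4     -1   19/2 ]
R3 <- R3 - (1)*R1:  [  0   6   8  -4  26 ]
R4 <- R4 - (1)*R1:  [  0   2   8  -5   7 ]
R3 <- R3 - (8)*R2:  [   0    0   46    4  -50 ]
R4 <- R4 - (8/3)*R2:  [     0      0   62/3   -7/3  -55/3 ]
R4 <- R4 - (31/69)*R3:  [      0       0       0  -95/23   95/23 ]
Row echelon form:
[ -4   -5     -3       0  |    -18 ]
[  0  3/4  -19/4      -1  |   19/2 ]
[  0    0     46       4  |    -50 ]
[  0    0      0  -95/23  |  95/23 ]
Back-substitution:
w = (95/23) / (-95/23) = -1
z = (-50 - (4)*(-1)) / 46 = -1
y = (19/2 - (-19/4)*(-1) - (-1)*(-1)) / (3/4) = 5
x = (-18 - (-5)*(5) - (-3)*(-1)) / -4 = -1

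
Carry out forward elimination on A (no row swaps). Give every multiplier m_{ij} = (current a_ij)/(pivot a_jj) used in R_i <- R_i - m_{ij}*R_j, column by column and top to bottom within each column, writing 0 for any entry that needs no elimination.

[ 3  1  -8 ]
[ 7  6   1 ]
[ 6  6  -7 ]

Forward elimination:
R2 <- R2 - (7/3)*R1:  [    0  11/3  59/3 ]
R3 <- R3 - (2)*R1:  [ 0  4  9 ]
R3 <- R3 - (12/11)*R2:  [       0        0  -137/11 ]
Multipliers (in order of application): m_{21} = 7/3, m_{31} = 2, m_{32} = 12/11

multipliers: 7/3, 2, 12/11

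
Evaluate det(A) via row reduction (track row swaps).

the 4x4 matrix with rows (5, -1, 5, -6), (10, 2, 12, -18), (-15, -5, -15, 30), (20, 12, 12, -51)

Forward elimination:
R2 <- R2 - (2)*R1:  [  0   4   2  -6 ]
R3 <- R3 - (-3)*R1:  [  0  -8   0  12 ]
R4 <- R4 - (4)*R1:  [   0   16   -8  -27 ]
R3 <- R3 - (-2)*R2:  [ 0  0  4  0 ]
R4 <- R4 - (4)*R2:  [   0    0  -16   -3 ]
R4 <- R4 - (-4)*R3:  [  0   0   0  -3 ]
Upper-triangular form:
[ 5  -1  5  -6 ]
[ 0   4  2  -6 ]
[ 0   0  4   0 ]
[ 0   0  0  -3 ]
det(A) = (-1)^0 * (5) * (4) * (4) * (-3) = -240  (0 row swaps -> sign +1)

det(A) = -240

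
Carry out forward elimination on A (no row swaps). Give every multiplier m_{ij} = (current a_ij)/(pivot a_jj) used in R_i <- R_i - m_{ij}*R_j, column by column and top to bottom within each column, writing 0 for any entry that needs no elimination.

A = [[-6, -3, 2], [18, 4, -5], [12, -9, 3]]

Forward elimination:
R2 <- R2 - (-3)*R1:  [  0  -5   1 ]
R3 <- R3 - (-2)*R1:  [   0  -15    7 ]
R3 <- R3 - (3)*R2:  [ 0  0  4 ]
Multipliers (in order of application): m_{21} = -3, m_{31} = -2, m_{32} = 3

multipliers: -3, -2, 3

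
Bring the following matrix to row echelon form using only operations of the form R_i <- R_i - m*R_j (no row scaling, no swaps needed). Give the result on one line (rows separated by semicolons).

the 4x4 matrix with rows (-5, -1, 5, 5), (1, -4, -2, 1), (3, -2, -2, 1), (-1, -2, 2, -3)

REF = [-5 -1 5 5; 0 -21/5 -1 2; 0 0 34/21 58/21; 0 0 0 -124/17]

Forward elimination:
R2 <- R2 - (-1/5)*R1:  [     0  -21/5     -1      2 ]
R3 <- R3 - (-3/5)*R1:  [     0  -13/5      1      4 ]
R4 <- R4 - (1/5)*R1:  [    0  -9/5     1    -4 ]
R3 <- R3 - (13/21)*R2:  [     0      0  34/21  58/21 ]
R4 <- R4 - (3/7)*R2:  [     0      0   10/7  -34/7 ]
R4 <- R4 - (15/17)*R3:  [       0        0        0  -124/17 ]
Row echelon form:
[ -5     -1      5        5 ]
[  0  -21/5     -1        2 ]
[  0      0  34/21    58/21 ]
[  0      0      0  -124/17 ]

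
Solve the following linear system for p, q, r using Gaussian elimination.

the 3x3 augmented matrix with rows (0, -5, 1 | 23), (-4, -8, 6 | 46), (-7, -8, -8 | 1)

(1, -4, 3)

Forward elimination on [A|b]:
R1 <-> R2   (pivot in column 1 was zero)
[ -4  -8   6  46 ]
[  0  -5   1  23 ]
[ -7  -8  -8   1 ]
R3 <- R3 - (7/4)*R1:  [      0       6   -37/2  -159/2 ]
R3 <- R3 - (-6/5)*R2:  [       0        0  -173/10  -519/10 ]
Row echelon form:
[ -4  -8        6  |       46 ]
[  0  -5        1  |       23 ]
[  0   0  -173/10  |  -519/10 ]
Back-substitution:
r = (-519/10) / (-173/10) = 3
q = (23 - (1)*(3)) / -5 = -4
p = (46 - (-8)*(-4) - (6)*(3)) / -4 = 1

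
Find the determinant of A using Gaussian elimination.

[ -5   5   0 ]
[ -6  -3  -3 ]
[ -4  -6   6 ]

Forward elimination:
R2 <- R2 - (6/5)*R1:  [  0  -9  -3 ]
R3 <- R3 - (4/5)*R1:  [   0  -10    6 ]
R3 <- R3 - (10/9)*R2:  [    0     0  28/3 ]
Upper-triangular form:
[ -5   5     0 ]
[  0  -9    -3 ]
[  0   0  28/3 ]
det(A) = (-1)^0 * (-5) * (-9) * (28/3) = 420  (0 row swaps -> sign +1)

det(A) = 420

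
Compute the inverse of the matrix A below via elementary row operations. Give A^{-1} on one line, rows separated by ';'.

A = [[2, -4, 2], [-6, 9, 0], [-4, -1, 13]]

inverse = [39/2 25/3 -3; 13 17/3 -2; 7 3 -1]

Gauss-Jordan on [A | I]:
R1 <- (1/2)*R1:  [   1   -2    1  |  1/2    0    0 ]
R2 <- R2 - (-6)*R1:  [  0  -3   6  |   3   1   0 ]
R3 <- R3 - (-4)*R1:  [  0  -9  17  |   2   0   1 ]
R2 <- (1/-3)*R2:  [    0     1    -2  |    -1  -1/3     0 ]
R1 <- R1 - (-2)*R2:  [    1     0    -3  |  -3/2  -2/3     0 ]
R3 <- R3 - (-9)*R2:  [  0   0  -1  |  -7  -3   1 ]
R3 <- (1/-1)*R3:  [  0   0   1  |   7   3  -1 ]
R1 <- R1 - (-3)*R3:  [    1     0     0  |  39/2  25/3    -3 ]
R2 <- R2 - (-2)*R3:  [    0     1     0  |    13  17/3    -2 ]
Right block of [I | A^{-1}] is the inverse:
[ 39/2  25/3  -3 ]
[   13  17/3  -2 ]
[    7     3  -1 ]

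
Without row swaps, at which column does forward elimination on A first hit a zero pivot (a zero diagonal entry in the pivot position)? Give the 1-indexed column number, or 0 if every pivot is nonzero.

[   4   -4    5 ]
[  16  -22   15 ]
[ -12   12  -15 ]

Naive forward elimination:
R2 <- R2 - (4)*R1:  [  0  -6  -5 ]
R3 <- R3 - (-3)*R1:  [ 0  0  0 ]
Matrix at this point:
[ 4  -4   5 ]
[ 0  -6  -5 ]
[ 0   0   0 ]
Pivot entry (3,3) in the last row is zero and there are no rows below to swap with -> zero pivot in column 3 (A is singular).

first zero-pivot column = 3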